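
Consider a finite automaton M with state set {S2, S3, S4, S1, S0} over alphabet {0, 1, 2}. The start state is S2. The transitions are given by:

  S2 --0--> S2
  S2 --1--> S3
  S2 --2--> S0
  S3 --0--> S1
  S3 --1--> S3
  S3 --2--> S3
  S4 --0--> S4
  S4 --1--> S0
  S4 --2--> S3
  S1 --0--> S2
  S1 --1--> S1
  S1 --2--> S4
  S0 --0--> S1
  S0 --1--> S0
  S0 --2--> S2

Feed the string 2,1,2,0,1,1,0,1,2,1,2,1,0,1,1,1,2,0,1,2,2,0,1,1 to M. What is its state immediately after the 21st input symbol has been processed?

S2 → S0 → S0 → S2 → S2 → S3 → S3 → S1 → S1 → S4 → S0 → S2 → S3 → S1 → S1 → S1 → S1 → S4 → S4 → S0 → S2 → S0
After 21 symbols: S0.

S0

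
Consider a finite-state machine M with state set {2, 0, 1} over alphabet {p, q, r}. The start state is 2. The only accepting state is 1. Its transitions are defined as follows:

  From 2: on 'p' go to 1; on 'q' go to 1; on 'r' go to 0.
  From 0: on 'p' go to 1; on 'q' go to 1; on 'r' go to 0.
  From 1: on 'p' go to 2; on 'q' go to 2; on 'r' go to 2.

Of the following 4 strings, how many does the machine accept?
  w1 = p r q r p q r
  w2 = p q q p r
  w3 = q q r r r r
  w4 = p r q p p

1

w1:
  start at 2
  read 'p': 2 → 1
  read 'r': 1 → 2
  read 'q': 2 → 1
  read 'r': 1 → 2
  read 'p': 2 → 1
  read 'q': 1 → 2
  read 'r': 2 → 0
  end 0, rejected
w2:
  start at 2
  read 'p': 2 → 1
  read 'q': 1 → 2
  read 'q': 2 → 1
  read 'p': 1 → 2
  read 'r': 2 → 0
  end 0, rejected
w3:
  start at 2
  read 'q': 2 → 1
  read 'q': 1 → 2
  read 'r': 2 → 0
  read 'r': 0 → 0
  read 'r': 0 → 0
  read 'r': 0 → 0
  end 0, rejected
w4:
  start at 2
  read 'p': 2 → 1
  read 'r': 1 → 2
  read 'q': 2 → 1
  read 'p': 1 → 2
  read 'p': 2 → 1
  end 1, accepted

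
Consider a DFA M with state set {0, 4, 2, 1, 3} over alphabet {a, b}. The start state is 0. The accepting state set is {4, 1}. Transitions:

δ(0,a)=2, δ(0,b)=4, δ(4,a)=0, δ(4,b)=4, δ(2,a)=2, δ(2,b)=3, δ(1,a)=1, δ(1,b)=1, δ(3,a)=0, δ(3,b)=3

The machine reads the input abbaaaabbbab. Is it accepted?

Yes

start at 0
read 'a': 0 → 2
read 'b': 2 → 3
read 'b': 3 → 3
read 'a': 3 → 0
read 'a': 0 → 2
read 'a': 2 → 2
read 'a': 2 → 2
read 'b': 2 → 3
read 'b': 3 → 3
read 'b': 3 → 3
read 'a': 3 → 0
read 'b': 0 → 4
End state 4 is accepting.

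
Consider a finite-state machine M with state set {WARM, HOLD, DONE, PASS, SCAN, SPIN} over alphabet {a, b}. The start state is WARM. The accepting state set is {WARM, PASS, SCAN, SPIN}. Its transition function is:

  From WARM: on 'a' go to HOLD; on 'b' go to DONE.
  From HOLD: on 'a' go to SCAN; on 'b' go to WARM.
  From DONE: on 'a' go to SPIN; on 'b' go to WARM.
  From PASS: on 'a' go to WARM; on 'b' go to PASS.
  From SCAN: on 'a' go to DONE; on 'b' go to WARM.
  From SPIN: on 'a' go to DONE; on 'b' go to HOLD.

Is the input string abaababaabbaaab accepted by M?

Trace: WARM -a-> HOLD -b-> WARM -a-> HOLD -a-> SCAN -b-> WARM -a-> HOLD -b-> WARM -a-> HOLD -a-> SCAN -b-> WARM -b-> DONE -a-> SPIN -a-> DONE -a-> SPIN -b-> HOLD
End state HOLD is not accepting.

No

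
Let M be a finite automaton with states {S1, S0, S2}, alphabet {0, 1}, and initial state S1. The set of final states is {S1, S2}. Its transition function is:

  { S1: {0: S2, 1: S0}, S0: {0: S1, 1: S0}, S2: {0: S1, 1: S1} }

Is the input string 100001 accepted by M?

S1 → S0 → S1 → S2 → S1 → S2 → S1
End state S1 is accepting.

Yes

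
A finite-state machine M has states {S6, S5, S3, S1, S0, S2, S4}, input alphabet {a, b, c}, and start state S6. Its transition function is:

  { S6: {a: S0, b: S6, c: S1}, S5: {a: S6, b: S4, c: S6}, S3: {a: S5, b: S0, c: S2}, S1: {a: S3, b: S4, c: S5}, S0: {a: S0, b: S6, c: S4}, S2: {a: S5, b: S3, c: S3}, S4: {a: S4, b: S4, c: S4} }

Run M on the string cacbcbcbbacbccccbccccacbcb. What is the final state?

S4

start at S6
read 'c': S6 → S1
read 'a': S1 → S3
read 'c': S3 → S2
read 'b': S2 → S3
read 'c': S3 → S2
read 'b': S2 → S3
read 'c': S3 → S2
read 'b': S2 → S3
read 'b': S3 → S0
read 'a': S0 → S0
read 'c': S0 → S4
read 'b': S4 → S4
read 'c': S4 → S4
read 'c': S4 → S4
read 'c': S4 → S4
read 'c': S4 → S4
read 'b': S4 → S4
read 'c': S4 → S4
read 'c': S4 → S4
read 'c': S4 → S4
read 'c': S4 → S4
read 'a': S4 → S4
read 'c': S4 → S4
read 'b': S4 → S4
read 'c': S4 → S4
read 'b': S4 → S4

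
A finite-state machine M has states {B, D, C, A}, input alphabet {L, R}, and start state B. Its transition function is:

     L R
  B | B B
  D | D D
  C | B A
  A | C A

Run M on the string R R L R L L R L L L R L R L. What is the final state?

B → B → B → B → B → B → B → B → B → B → B → B → B → B → B

B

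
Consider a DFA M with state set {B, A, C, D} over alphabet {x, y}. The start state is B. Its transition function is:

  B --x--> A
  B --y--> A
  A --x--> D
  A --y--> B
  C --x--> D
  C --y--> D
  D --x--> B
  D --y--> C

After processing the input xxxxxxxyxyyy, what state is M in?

B

B → A → D → B → A → D → B → A → B → A → B → A → B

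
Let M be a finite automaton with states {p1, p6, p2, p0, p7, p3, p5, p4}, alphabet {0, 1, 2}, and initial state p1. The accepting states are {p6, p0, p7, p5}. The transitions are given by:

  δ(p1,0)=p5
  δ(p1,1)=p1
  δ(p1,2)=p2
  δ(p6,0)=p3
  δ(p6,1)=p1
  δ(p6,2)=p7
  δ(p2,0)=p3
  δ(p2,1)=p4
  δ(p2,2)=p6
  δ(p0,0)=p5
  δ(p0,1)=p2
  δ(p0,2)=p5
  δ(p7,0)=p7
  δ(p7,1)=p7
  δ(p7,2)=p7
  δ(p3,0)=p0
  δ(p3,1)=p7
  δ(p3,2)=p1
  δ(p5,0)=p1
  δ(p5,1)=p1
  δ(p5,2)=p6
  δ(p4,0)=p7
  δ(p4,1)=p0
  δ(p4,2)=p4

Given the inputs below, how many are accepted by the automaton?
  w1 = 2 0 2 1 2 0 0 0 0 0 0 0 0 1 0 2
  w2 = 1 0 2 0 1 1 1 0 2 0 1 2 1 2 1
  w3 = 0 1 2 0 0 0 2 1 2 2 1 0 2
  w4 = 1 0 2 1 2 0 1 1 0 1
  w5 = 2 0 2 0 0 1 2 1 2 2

4

w1: Trace: p1 -2-> p2 -0-> p3 -2-> p1 -1-> p1 -2-> p2 -0-> p3 -0-> p0 -0-> p5 -0-> p1 -0-> p5 -0-> p1 -0-> p5 -0-> p1 -1-> p1 -0-> p5 -2-> p6  → end p6, accepted
w2: Trace: p1 -1-> p1 -0-> p5 -2-> p6 -0-> p3 -1-> p7 -1-> p7 -1-> p7 -0-> p7 -2-> p7 -0-> p7 -1-> p7 -2-> p7 -1-> p7 -2-> p7 -1-> p7  → end p7, accepted
w3: Trace: p1 -0-> p5 -1-> p1 -2-> p2 -0-> p3 -0-> p0 -0-> p5 -2-> p6 -1-> p1 -2-> p2 -2-> p6 -1-> p1 -0-> p5 -2-> p6  → end p6, accepted
w4: Trace: p1 -1-> p1 -0-> p5 -2-> p6 -1-> p1 -2-> p2 -0-> p3 -1-> p7 -1-> p7 -0-> p7 -1-> p7  → end p7, accepted
w5: Trace: p1 -2-> p2 -0-> p3 -2-> p1 -0-> p5 -0-> p1 -1-> p1 -2-> p2 -1-> p4 -2-> p4 -2-> p4  → end p4, rejected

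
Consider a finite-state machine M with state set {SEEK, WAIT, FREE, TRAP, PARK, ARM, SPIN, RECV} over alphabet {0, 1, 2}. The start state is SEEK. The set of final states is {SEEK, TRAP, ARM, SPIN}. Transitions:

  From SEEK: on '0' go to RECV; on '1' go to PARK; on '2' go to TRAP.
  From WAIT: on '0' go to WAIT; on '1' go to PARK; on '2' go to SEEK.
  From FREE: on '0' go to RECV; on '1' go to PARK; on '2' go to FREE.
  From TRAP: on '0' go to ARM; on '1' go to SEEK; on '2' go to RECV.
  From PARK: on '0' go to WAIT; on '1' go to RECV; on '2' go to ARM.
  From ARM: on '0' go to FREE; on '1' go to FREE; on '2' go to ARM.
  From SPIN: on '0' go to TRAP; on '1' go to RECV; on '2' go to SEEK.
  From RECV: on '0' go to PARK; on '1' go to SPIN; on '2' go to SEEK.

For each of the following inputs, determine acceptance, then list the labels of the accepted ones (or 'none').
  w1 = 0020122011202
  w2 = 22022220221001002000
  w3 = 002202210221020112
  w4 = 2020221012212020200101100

w1: SEEK → RECV → PARK → ARM → FREE → PARK → ARM → ARM → FREE → PARK → RECV → SEEK → RECV → SEEK  → end SEEK, accepted
w2: SEEK → TRAP → RECV → PARK → ARM → ARM → ARM → ARM → FREE → FREE → FREE → PARK → WAIT → WAIT → PARK → WAIT → WAIT → SEEK → RECV → PARK → WAIT  → end WAIT, rejected
w3: SEEK → RECV → PARK → ARM → ARM → FREE → FREE → FREE → PARK → WAIT → SEEK → TRAP → SEEK → RECV → SEEK → RECV → SPIN → RECV → SEEK  → end SEEK, accepted
w4: SEEK → TRAP → ARM → ARM → FREE → FREE → FREE → PARK → WAIT → PARK → ARM → ARM → FREE → FREE → RECV → SEEK → RECV → SEEK → RECV → PARK → RECV → PARK → RECV → SPIN → TRAP → ARM  → end ARM, accepted

w1, w3, w4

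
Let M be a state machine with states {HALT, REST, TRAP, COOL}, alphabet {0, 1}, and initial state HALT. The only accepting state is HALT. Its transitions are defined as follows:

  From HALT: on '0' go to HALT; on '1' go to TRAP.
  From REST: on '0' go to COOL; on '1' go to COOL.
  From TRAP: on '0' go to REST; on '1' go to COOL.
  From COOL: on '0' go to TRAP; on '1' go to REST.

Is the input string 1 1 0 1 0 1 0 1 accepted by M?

No

start at HALT
read '1': HALT → TRAP
read '1': TRAP → COOL
read '0': COOL → TRAP
read '1': TRAP → COOL
read '0': COOL → TRAP
read '1': TRAP → COOL
read '0': COOL → TRAP
read '1': TRAP → COOL
End state COOL is not accepting.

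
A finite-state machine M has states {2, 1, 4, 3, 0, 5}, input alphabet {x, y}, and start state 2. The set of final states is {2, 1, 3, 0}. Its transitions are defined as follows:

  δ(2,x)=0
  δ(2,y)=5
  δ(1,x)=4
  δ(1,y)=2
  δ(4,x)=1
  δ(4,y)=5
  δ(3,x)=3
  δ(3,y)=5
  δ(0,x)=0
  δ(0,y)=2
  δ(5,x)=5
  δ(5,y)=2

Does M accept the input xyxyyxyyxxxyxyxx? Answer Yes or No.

start at 2
read 'x': 2 → 0
read 'y': 0 → 2
read 'x': 2 → 0
read 'y': 0 → 2
read 'y': 2 → 5
read 'x': 5 → 5
read 'y': 5 → 2
read 'y': 2 → 5
read 'x': 5 → 5
read 'x': 5 → 5
read 'x': 5 → 5
read 'y': 5 → 2
read 'x': 2 → 0
read 'y': 0 → 2
read 'x': 2 → 0
read 'x': 0 → 0
End state 0 is accepting.

Yes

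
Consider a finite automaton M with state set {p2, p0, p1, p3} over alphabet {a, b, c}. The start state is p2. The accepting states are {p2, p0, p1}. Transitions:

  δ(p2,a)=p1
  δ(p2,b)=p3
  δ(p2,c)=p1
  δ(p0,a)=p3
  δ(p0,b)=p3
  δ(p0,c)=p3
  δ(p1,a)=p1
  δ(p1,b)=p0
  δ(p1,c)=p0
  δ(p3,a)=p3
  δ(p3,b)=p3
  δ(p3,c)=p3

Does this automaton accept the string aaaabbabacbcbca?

Trace: p2 -a-> p1 -a-> p1 -a-> p1 -a-> p1 -b-> p0 -b-> p3 -a-> p3 -b-> p3 -a-> p3 -c-> p3 -b-> p3 -c-> p3 -b-> p3 -c-> p3 -a-> p3
End state p3 is not accepting.

No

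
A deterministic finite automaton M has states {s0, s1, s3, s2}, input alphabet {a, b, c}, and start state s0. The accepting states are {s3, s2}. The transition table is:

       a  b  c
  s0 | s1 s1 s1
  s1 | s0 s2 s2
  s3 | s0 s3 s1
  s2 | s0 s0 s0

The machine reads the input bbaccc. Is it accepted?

No

s0 → s1 → s2 → s0 → s1 → s2 → s0
End state s0 is not accepting.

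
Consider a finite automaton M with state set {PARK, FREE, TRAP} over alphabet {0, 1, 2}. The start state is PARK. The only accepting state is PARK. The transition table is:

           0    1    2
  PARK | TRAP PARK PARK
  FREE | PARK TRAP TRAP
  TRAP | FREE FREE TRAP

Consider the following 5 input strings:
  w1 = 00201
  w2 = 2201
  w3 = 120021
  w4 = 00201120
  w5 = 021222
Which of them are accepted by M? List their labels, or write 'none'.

none

w1: Trace: PARK -0-> TRAP -0-> FREE -2-> TRAP -0-> FREE -1-> TRAP  → end TRAP, rejected
w2: Trace: PARK -2-> PARK -2-> PARK -0-> TRAP -1-> FREE  → end FREE, rejected
w3: Trace: PARK -1-> PARK -2-> PARK -0-> TRAP -0-> FREE -2-> TRAP -1-> FREE  → end FREE, rejected
w4: Trace: PARK -0-> TRAP -0-> FREE -2-> TRAP -0-> FREE -1-> TRAP -1-> FREE -2-> TRAP -0-> FREE  → end FREE, rejected
w5: Trace: PARK -0-> TRAP -2-> TRAP -1-> FREE -2-> TRAP -2-> TRAP -2-> TRAP  → end TRAP, rejected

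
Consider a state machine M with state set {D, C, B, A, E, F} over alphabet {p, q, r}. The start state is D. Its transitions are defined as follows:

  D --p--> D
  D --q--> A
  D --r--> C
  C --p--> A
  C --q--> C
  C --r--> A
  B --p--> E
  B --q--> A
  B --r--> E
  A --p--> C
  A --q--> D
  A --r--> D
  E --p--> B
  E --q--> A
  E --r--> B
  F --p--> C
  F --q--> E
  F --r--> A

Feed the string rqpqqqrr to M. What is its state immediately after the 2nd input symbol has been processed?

Trace: D -r-> C -q-> C
After 2 symbols: C.

C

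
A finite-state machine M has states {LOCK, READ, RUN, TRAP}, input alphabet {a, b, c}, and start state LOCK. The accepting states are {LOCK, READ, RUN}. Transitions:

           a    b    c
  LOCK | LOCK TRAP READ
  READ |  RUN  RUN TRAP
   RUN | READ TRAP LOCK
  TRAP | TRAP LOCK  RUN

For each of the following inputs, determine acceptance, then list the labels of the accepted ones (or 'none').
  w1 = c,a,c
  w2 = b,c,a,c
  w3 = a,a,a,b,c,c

w1, w3

w1: Trace: LOCK -c-> READ -a-> RUN -c-> LOCK  → end LOCK, accepted
w2: Trace: LOCK -b-> TRAP -c-> RUN -a-> READ -c-> TRAP  → end TRAP, rejected
w3: Trace: LOCK -a-> LOCK -a-> LOCK -a-> LOCK -b-> TRAP -c-> RUN -c-> LOCK  → end LOCK, accepted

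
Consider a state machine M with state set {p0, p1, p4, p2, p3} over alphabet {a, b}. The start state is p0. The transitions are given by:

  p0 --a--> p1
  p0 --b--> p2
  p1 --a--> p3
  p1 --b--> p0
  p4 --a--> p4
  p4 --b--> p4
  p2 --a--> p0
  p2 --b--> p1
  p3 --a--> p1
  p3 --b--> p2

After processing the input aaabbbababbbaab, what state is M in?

Trace: p0 -a-> p1 -a-> p3 -a-> p1 -b-> p0 -b-> p2 -b-> p1 -a-> p3 -b-> p2 -a-> p0 -b-> p2 -b-> p1 -b-> p0 -a-> p1 -a-> p3 -b-> p2

p2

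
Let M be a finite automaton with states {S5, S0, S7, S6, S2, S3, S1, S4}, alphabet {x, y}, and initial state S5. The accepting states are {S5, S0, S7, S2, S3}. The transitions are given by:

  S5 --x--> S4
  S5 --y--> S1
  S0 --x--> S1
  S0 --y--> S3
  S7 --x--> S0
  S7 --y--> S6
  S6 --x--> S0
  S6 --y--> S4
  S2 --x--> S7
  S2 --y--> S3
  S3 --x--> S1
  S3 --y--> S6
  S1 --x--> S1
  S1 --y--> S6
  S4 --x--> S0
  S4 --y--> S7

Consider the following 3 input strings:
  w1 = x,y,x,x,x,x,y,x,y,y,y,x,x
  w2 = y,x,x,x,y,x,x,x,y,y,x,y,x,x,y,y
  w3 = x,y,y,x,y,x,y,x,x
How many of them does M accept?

0

w1:
  start at S5
  read 'x': S5 → S4
  read 'y': S4 → S7
  read 'x': S7 → S0
  read 'x': S0 → S1
  read 'x': S1 → S1
  read 'x': S1 → S1
  read 'y': S1 → S6
  read 'x': S6 → S0
  read 'y': S0 → S3
  read 'y': S3 → S6
  read 'y': S6 → S4
  read 'x': S4 → S0
  read 'x': S0 → S1
  end S1, rejected
w2:
  start at S5
  read 'y': S5 → S1
  read 'x': S1 → S1
  read 'x': S1 → S1
  read 'x': S1 → S1
  read 'y': S1 → S6
  read 'x': S6 → S0
  read 'x': S0 → S1
  read 'x': S1 → S1
  read 'y': S1 → S6
  read 'y': S6 → S4
  read 'x': S4 → S0
  read 'y': S0 → S3
  read 'x': S3 → S1
  read 'x': S1 → S1
  read 'y': S1 → S6
  read 'y': S6 → S4
  end S4, rejected
w3:
  start at S5
  read 'x': S5 → S4
  read 'y': S4 → S7
  read 'y': S7 → S6
  read 'x': S6 → S0
  read 'y': S0 → S3
  read 'x': S3 → S1
  read 'y': S1 → S6
  read 'x': S6 → S0
  read 'x': S0 → S1
  end S1, rejected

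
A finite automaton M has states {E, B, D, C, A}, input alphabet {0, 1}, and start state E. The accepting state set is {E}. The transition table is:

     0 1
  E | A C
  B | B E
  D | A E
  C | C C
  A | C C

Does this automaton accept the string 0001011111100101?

No

E → A → C → C → C → C → C → C → C → C → C → C → C → C → C → C → C
End state C is not accepting.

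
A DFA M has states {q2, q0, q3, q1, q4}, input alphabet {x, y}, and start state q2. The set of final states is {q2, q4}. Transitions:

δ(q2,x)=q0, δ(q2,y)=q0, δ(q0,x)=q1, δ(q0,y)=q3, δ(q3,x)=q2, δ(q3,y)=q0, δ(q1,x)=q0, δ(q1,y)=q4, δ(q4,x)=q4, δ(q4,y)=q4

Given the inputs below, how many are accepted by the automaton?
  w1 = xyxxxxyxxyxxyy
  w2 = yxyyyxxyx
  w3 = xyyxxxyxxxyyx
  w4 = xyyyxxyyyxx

w1:
  start at q2
  read 'x': q2 → q0
  read 'y': q0 → q3
  read 'x': q3 → q2
  read 'x': q2 → q0
  read 'x': q0 → q1
  read 'x': q1 → q0
  read 'y': q0 → q3
  read 'x': q3 → q2
  read 'x': q2 → q0
  read 'y': q0 → q3
  read 'x': q3 → q2
  read 'x': q2 → q0
  read 'y': q0 → q3
  read 'y': q3 → q0
  end q0, rejected
w2:
  start at q2
  read 'y': q2 → q0
  read 'x': q0 → q1
  read 'y': q1 → q4
  read 'y': q4 → q4
  read 'y': q4 → q4
  read 'x': q4 → q4
  read 'x': q4 → q4
  read 'y': q4 → q4
  read 'x': q4 → q4
  end q4, accepted
w3:
  start at q2
  read 'x': q2 → q0
  read 'y': q0 → q3
  read 'y': q3 → q0
  read 'x': q0 → q1
  read 'x': q1 → q0
  read 'x': q0 → q1
  read 'y': q1 → q4
  read 'x': q4 → q4
  read 'x': q4 → q4
  read 'x': q4 → q4
  read 'y': q4 → q4
  read 'y': q4 → q4
  read 'x': q4 → q4
  end q4, accepted
w4:
  start at q2
  read 'x': q2 → q0
  read 'y': q0 → q3
  read 'y': q3 → q0
  read 'y': q0 → q3
  read 'x': q3 → q2
  read 'x': q2 → q0
  read 'y': q0 → q3
  read 'y': q3 → q0
  read 'y': q0 → q3
  read 'x': q3 → q2
  read 'x': q2 → q0
  end q0, rejected

2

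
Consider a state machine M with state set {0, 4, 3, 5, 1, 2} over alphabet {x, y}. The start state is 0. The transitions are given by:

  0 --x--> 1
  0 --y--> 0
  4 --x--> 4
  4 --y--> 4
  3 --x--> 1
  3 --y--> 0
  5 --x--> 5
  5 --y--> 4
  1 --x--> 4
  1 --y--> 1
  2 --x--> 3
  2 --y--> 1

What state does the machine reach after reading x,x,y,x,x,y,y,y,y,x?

0 → 1 → 4 → 4 → 4 → 4 → 4 → 4 → 4 → 4 → 4

4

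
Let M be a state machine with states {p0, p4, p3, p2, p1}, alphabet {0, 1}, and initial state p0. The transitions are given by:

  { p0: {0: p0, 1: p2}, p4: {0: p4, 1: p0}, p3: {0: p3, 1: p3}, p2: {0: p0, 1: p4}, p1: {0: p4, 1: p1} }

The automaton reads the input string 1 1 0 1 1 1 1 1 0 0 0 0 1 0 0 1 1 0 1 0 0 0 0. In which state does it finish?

p0

Trace: p0 -1-> p2 -1-> p4 -0-> p4 -1-> p0 -1-> p2 -1-> p4 -1-> p0 -1-> p2 -0-> p0 -0-> p0 -0-> p0 -0-> p0 -1-> p2 -0-> p0 -0-> p0 -1-> p2 -1-> p4 -0-> p4 -1-> p0 -0-> p0 -0-> p0 -0-> p0 -0-> p0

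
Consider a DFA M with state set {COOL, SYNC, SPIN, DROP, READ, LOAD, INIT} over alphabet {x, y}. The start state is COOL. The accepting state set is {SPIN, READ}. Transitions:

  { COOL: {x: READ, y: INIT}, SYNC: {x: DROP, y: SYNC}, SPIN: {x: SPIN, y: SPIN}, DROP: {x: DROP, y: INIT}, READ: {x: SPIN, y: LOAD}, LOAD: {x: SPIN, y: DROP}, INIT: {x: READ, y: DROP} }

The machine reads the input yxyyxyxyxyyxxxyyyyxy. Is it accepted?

start at COOL
read 'y': COOL → INIT
read 'x': INIT → READ
read 'y': READ → LOAD
read 'y': LOAD → DROP
read 'x': DROP → DROP
read 'y': DROP → INIT
read 'x': INIT → READ
read 'y': READ → LOAD
read 'x': LOAD → SPIN
read 'y': SPIN → SPIN
read 'y': SPIN → SPIN
read 'x': SPIN → SPIN
read 'x': SPIN → SPIN
read 'x': SPIN → SPIN
read 'y': SPIN → SPIN
read 'y': SPIN → SPIN
read 'y': SPIN → SPIN
read 'y': SPIN → SPIN
read 'x': SPIN → SPIN
read 'y': SPIN → SPIN
End state SPIN is accepting.

Yes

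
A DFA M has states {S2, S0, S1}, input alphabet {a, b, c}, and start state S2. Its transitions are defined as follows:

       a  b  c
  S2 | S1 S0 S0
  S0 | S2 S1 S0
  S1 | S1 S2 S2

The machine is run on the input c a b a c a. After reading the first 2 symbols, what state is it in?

start at S2
read 'c': S2 → S0
read 'a': S0 → S2
After 2 symbols: S2.

S2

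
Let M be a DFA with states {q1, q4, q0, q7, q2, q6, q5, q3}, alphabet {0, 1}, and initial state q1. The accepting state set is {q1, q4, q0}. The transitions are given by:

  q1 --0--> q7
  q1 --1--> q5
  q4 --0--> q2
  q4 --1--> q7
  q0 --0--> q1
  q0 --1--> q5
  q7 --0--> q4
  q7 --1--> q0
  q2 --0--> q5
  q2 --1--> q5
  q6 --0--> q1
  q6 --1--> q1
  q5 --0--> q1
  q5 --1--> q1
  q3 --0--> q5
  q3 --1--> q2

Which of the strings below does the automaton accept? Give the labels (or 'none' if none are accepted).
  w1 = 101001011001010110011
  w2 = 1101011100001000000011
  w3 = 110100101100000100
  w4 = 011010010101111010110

w1: Trace: q1 -1-> q5 -0-> q1 -1-> q5 -0-> q1 -0-> q7 -1-> q0 -0-> q1 -1-> q5 -1-> q1 -0-> q7 -0-> q4 -1-> q7 -0-> q4 -1-> q7 -0-> q4 -1-> q7 -1-> q0 -0-> q1 -0-> q7 -1-> q0 -1-> q5  → end q5, rejected
w2: Trace: q1 -1-> q5 -1-> q1 -0-> q7 -1-> q0 -0-> q1 -1-> q5 -1-> q1 -1-> q5 -0-> q1 -0-> q7 -0-> q4 -0-> q2 -1-> q5 -0-> q1 -0-> q7 -0-> q4 -0-> q2 -0-> q5 -0-> q1 -0-> q7 -1-> q0 -1-> q5  → end q5, rejected
w3: Trace: q1 -1-> q5 -1-> q1 -0-> q7 -1-> q0 -0-> q1 -0-> q7 -1-> q0 -0-> q1 -1-> q5 -1-> q1 -0-> q7 -0-> q4 -0-> q2 -0-> q5 -0-> q1 -1-> q5 -0-> q1 -0-> q7  → end q7, rejected
w4: Trace: q1 -0-> q7 -1-> q0 -1-> q5 -0-> q1 -1-> q5 -0-> q1 -0-> q7 -1-> q0 -0-> q1 -1-> q5 -0-> q1 -1-> q5 -1-> q1 -1-> q5 -1-> q1 -0-> q7 -1-> q0 -0-> q1 -1-> q5 -1-> q1 -0-> q7  → end q7, rejected

none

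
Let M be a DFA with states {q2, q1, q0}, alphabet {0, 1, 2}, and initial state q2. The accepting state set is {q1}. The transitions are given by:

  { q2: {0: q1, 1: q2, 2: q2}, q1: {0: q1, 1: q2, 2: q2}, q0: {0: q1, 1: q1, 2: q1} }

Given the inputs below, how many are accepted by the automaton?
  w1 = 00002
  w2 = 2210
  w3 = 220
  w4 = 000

w1: q2 → q1 → q1 → q1 → q1 → q2  → end q2, rejected
w2: q2 → q2 → q2 → q2 → q1  → end q1, accepted
w3: q2 → q2 → q2 → q1  → end q1, accepted
w4: q2 → q1 → q1 → q1  → end q1, accepted

3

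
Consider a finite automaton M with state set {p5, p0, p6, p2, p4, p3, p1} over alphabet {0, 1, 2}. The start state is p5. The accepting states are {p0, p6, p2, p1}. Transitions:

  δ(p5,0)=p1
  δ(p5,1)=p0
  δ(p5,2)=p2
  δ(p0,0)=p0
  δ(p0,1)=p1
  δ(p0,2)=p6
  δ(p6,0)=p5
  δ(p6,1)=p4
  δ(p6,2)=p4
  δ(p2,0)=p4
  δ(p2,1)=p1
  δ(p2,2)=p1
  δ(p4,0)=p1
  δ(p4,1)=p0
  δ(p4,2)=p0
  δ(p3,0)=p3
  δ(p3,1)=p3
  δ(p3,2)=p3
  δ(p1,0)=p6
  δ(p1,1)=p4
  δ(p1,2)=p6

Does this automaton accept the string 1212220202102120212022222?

Trace: p5 -1-> p0 -2-> p6 -1-> p4 -2-> p0 -2-> p6 -2-> p4 -0-> p1 -2-> p6 -0-> p5 -2-> p2 -1-> p1 -0-> p6 -2-> p4 -1-> p0 -2-> p6 -0-> p5 -2-> p2 -1-> p1 -2-> p6 -0-> p5 -2-> p2 -2-> p1 -2-> p6 -2-> p4 -2-> p0
End state p0 is accepting.

Yes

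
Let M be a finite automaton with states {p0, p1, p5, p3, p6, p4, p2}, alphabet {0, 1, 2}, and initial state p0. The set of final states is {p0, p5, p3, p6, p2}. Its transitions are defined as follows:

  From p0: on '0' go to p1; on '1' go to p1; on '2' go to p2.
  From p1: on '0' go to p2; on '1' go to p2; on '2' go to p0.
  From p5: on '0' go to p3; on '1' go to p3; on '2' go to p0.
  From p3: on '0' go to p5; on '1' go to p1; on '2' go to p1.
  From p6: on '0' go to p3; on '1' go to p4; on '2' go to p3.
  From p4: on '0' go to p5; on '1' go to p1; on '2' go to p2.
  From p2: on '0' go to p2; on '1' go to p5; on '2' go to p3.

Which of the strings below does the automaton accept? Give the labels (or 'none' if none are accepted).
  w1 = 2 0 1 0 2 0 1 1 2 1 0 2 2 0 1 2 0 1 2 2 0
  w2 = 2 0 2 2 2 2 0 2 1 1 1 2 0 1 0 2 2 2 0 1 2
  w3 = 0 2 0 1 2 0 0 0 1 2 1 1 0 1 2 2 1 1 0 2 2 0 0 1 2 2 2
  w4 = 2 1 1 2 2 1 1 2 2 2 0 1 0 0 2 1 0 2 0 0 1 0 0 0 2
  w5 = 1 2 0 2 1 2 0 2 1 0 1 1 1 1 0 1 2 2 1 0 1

w1: Trace: p0 -2-> p2 -0-> p2 -1-> p5 -0-> p3 -2-> p1 -0-> p2 -1-> p5 -1-> p3 -2-> p1 -1-> p2 -0-> p2 -2-> p3 -2-> p1 -0-> p2 -1-> p5 -2-> p0 -0-> p1 -1-> p2 -2-> p3 -2-> p1 -0-> p2  → end p2, accepted
w2: Trace: p0 -2-> p2 -0-> p2 -2-> p3 -2-> p1 -2-> p0 -2-> p2 -0-> p2 -2-> p3 -1-> p1 -1-> p2 -1-> p5 -2-> p0 -0-> p1 -1-> p2 -0-> p2 -2-> p3 -2-> p1 -2-> p0 -0-> p1 -1-> p2 -2-> p3  → end p3, accepted
w3: Trace: p0 -0-> p1 -2-> p0 -0-> p1 -1-> p2 -2-> p3 -0-> p5 -0-> p3 -0-> p5 -1-> p3 -2-> p1 -1-> p2 -1-> p5 -0-> p3 -1-> p1 -2-> p0 -2-> p2 -1-> p5 -1-> p3 -0-> p5 -2-> p0 -2-> p2 -0-> p2 -0-> p2 -1-> p5 -2-> p0 -2-> p2 -2-> p3  → end p3, accepted
w4: Trace: p0 -2-> p2 -1-> p5 -1-> p3 -2-> p1 -2-> p0 -1-> p1 -1-> p2 -2-> p3 -2-> p1 -2-> p0 -0-> p1 -1-> p2 -0-> p2 -0-> p2 -2-> p3 -1-> p1 -0-> p2 -2-> p3 -0-> p5 -0-> p3 -1-> p1 -0-> p2 -0-> p2 -0-> p2 -2-> p3  → end p3, accepted
w5: Trace: p0 -1-> p1 -2-> p0 -0-> p1 -2-> p0 -1-> p1 -2-> p0 -0-> p1 -2-> p0 -1-> p1 -0-> p2 -1-> p5 -1-> p3 -1-> p1 -1-> p2 -0-> p2 -1-> p5 -2-> p0 -2-> p2 -1-> p5 -0-> p3 -1-> p1  → end p1, rejected

w1, w2, w3, w4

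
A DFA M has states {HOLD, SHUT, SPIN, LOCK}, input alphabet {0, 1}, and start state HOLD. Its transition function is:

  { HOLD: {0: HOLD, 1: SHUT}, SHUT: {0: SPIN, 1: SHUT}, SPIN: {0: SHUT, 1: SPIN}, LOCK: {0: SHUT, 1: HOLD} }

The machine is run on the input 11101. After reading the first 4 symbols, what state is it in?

SPIN

start at HOLD
read '1': HOLD → SHUT
read '1': SHUT → SHUT
read '1': SHUT → SHUT
read '0': SHUT → SPIN
After 4 symbols: SPIN.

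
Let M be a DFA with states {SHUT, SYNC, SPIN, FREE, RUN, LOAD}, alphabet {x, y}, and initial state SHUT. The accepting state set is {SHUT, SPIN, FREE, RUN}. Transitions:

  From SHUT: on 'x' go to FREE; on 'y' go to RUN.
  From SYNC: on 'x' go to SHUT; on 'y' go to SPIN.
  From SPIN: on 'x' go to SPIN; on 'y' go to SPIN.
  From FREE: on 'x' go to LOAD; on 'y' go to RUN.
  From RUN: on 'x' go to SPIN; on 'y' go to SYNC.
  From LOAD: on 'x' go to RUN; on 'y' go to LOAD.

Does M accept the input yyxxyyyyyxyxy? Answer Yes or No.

Yes

Trace: SHUT -y-> RUN -y-> SYNC -x-> SHUT -x-> FREE -y-> RUN -y-> SYNC -y-> SPIN -y-> SPIN -y-> SPIN -x-> SPIN -y-> SPIN -x-> SPIN -y-> SPIN
End state SPIN is accepting.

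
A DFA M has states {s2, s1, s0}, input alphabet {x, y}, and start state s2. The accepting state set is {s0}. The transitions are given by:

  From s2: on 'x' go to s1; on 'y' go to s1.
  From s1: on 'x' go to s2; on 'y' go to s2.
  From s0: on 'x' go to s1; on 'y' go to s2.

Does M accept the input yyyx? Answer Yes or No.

Trace: s2 -y-> s1 -y-> s2 -y-> s1 -x-> s2
End state s2 is not accepting.

No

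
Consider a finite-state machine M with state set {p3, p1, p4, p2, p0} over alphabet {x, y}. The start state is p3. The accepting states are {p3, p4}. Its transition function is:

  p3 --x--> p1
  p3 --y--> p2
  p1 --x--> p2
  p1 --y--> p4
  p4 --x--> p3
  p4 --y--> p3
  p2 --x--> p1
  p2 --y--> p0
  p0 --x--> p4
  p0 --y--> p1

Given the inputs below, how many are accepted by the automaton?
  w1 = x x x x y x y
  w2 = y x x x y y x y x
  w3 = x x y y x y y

w1: Trace: p3 -x-> p1 -x-> p2 -x-> p1 -x-> p2 -y-> p0 -x-> p4 -y-> p3  → end p3, accepted
w2: Trace: p3 -y-> p2 -x-> p1 -x-> p2 -x-> p1 -y-> p4 -y-> p3 -x-> p1 -y-> p4 -x-> p3  → end p3, accepted
w3: Trace: p3 -x-> p1 -x-> p2 -y-> p0 -y-> p1 -x-> p2 -y-> p0 -y-> p1  → end p1, rejected

2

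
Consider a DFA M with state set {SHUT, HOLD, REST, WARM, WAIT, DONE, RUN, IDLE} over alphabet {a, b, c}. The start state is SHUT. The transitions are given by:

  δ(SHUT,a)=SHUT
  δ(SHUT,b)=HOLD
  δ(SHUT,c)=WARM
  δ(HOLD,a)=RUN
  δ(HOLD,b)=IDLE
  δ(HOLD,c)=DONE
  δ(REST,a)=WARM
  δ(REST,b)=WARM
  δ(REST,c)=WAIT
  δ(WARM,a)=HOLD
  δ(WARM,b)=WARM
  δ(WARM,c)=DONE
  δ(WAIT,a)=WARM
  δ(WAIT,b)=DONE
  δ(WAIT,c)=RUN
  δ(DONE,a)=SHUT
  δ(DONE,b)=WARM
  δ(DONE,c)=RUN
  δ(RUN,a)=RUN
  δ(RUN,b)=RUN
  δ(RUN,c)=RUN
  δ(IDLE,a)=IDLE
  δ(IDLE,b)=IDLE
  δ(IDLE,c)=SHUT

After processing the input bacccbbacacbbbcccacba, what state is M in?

Trace: SHUT -b-> HOLD -a-> RUN -c-> RUN -c-> RUN -c-> RUN -b-> RUN -b-> RUN -a-> RUN -c-> RUN -a-> RUN -c-> RUN -b-> RUN -b-> RUN -b-> RUN -c-> RUN -c-> RUN -c-> RUN -a-> RUN -c-> RUN -b-> RUN -a-> RUN

RUN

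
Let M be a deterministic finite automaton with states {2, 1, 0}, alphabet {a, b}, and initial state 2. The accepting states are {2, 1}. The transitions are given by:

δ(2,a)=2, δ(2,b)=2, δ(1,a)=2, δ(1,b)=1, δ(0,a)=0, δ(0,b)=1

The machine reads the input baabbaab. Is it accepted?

Yes

Trace: 2 -b-> 2 -a-> 2 -a-> 2 -b-> 2 -b-> 2 -a-> 2 -a-> 2 -b-> 2
End state 2 is accepting.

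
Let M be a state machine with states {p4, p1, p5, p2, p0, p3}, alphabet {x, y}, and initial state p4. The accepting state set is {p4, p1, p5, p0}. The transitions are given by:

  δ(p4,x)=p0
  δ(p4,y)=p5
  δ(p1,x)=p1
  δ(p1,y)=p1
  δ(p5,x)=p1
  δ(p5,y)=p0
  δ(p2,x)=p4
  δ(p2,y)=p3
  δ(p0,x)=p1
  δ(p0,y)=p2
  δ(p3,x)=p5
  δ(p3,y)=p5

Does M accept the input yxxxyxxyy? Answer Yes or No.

start at p4
read 'y': p4 → p5
read 'x': p5 → p1
read 'x': p1 → p1
read 'x': p1 → p1
read 'y': p1 → p1
read 'x': p1 → p1
read 'x': p1 → p1
read 'y': p1 → p1
read 'y': p1 → p1
End state p1 is accepting.

Yes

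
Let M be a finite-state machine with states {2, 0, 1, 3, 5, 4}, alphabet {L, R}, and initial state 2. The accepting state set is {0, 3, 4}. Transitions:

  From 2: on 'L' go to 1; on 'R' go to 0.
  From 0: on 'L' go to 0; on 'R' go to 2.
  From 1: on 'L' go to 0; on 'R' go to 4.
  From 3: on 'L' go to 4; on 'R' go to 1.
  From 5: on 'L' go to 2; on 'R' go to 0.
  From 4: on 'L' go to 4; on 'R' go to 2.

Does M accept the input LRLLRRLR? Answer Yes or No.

No

Trace: 2 -L-> 1 -R-> 4 -L-> 4 -L-> 4 -R-> 2 -R-> 0 -L-> 0 -R-> 2
End state 2 is not accepting.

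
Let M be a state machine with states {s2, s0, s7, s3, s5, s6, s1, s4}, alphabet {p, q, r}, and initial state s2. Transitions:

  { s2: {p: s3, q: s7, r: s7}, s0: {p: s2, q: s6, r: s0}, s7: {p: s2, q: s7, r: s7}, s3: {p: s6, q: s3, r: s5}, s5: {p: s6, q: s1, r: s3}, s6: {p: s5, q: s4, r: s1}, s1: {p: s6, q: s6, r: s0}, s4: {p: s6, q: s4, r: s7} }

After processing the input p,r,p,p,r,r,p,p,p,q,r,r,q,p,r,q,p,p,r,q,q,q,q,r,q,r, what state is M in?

s2 → s3 → s5 → s6 → s5 → s3 → s5 → s6 → s5 → s6 → s4 → s7 → s7 → s7 → s2 → s7 → s7 → s2 → s3 → s5 → s1 → s6 → s4 → s4 → s7 → s7 → s7

s7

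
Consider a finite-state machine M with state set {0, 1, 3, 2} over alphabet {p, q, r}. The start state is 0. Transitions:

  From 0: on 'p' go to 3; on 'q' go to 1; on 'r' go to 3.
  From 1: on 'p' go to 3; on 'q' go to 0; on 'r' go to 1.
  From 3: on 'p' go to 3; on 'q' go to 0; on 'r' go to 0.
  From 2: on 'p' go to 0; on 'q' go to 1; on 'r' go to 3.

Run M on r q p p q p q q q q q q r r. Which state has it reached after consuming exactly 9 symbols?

0 → 3 → 0 → 3 → 3 → 0 → 3 → 0 → 1 → 0
After 9 symbols: 0.

0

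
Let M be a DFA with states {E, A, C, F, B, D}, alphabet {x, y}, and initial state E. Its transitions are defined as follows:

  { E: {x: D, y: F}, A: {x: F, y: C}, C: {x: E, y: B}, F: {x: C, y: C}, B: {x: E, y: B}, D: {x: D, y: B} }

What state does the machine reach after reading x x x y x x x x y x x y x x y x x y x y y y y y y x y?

start at E
read 'x': E → D
read 'x': D → D
read 'x': D → D
read 'y': D → B
read 'x': B → E
read 'x': E → D
read 'x': D → D
read 'x': D → D
read 'y': D → B
read 'x': B → E
read 'x': E → D
read 'y': D → B
read 'x': B → E
read 'x': E → D
read 'y': D → B
read 'x': B → E
read 'x': E → D
read 'y': D → B
read 'x': B → E
read 'y': E → F
read 'y': F → C
read 'y': C → B
read 'y': B → B
read 'y': B → B
read 'y': B → B
read 'x': B → E
read 'y': E → F

F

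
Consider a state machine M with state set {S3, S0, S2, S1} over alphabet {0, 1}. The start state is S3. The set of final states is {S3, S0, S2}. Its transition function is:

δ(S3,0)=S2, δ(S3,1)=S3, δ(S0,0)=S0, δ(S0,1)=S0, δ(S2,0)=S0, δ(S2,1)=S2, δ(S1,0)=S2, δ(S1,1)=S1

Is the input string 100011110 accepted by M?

Yes

Trace: S3 -1-> S3 -0-> S2 -0-> S0 -0-> S0 -1-> S0 -1-> S0 -1-> S0 -1-> S0 -0-> S0
End state S0 is accepting.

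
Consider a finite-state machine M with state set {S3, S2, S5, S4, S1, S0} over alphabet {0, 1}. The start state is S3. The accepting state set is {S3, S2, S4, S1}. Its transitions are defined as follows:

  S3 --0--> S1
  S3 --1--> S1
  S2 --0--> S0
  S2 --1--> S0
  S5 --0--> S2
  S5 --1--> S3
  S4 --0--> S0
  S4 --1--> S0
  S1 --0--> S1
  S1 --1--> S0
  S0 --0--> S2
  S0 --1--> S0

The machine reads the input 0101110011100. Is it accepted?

No

start at S3
read '0': S3 → S1
read '1': S1 → S0
read '0': S0 → S2
read '1': S2 → S0
read '1': S0 → S0
read '1': S0 → S0
read '0': S0 → S2
read '0': S2 → S0
read '1': S0 → S0
read '1': S0 → S0
read '1': S0 → S0
read '0': S0 → S2
read '0': S2 → S0
End state S0 is not accepting.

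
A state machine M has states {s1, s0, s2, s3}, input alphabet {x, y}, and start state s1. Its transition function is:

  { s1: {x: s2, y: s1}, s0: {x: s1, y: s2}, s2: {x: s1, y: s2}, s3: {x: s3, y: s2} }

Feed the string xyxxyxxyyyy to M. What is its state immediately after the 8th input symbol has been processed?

s2

start at s1
read 'x': s1 → s2
read 'y': s2 → s2
read 'x': s2 → s1
read 'x': s1 → s2
read 'y': s2 → s2
read 'x': s2 → s1
read 'x': s1 → s2
read 'y': s2 → s2
After 8 symbols: s2.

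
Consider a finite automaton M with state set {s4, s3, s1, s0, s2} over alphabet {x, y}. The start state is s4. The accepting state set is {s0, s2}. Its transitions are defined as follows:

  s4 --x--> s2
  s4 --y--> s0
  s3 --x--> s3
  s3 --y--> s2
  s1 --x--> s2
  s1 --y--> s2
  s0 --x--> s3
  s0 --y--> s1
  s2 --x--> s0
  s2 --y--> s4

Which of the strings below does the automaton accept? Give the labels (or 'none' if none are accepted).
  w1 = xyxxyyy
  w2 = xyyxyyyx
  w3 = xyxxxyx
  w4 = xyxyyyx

w1:
  start at s4
  read 'x': s4 → s2
  read 'y': s2 → s4
  read 'x': s4 → s2
  read 'x': s2 → s0
  read 'y': s0 → s1
  read 'y': s1 → s2
  read 'y': s2 → s4
  end s4, rejected
w2:
  start at s4
  read 'x': s4 → s2
  read 'y': s2 → s4
  read 'y': s4 → s0
  read 'x': s0 → s3
  read 'y': s3 → s2
  read 'y': s2 → s4
  read 'y': s4 → s0
  read 'x': s0 → s3
  end s3, rejected
w3:
  start at s4
  read 'x': s4 → s2
  read 'y': s2 → s4
  read 'x': s4 → s2
  read 'x': s2 → s0
  read 'x': s0 → s3
  read 'y': s3 → s2
  read 'x': s2 → s0
  end s0, accepted
w4:
  start at s4
  read 'x': s4 → s2
  read 'y': s2 → s4
  read 'x': s4 → s2
  read 'y': s2 → s4
  read 'y': s4 → s0
  read 'y': s0 → s1
  read 'x': s1 → s2
  end s2, accepted

w3, w4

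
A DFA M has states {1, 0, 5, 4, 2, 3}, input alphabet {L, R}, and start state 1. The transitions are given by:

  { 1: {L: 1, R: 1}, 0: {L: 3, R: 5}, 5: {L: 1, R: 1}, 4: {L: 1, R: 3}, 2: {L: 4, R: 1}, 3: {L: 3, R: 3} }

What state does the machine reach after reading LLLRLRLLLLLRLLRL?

1

1 → 1 → 1 → 1 → 1 → 1 → 1 → 1 → 1 → 1 → 1 → 1 → 1 → 1 → 1 → 1 → 1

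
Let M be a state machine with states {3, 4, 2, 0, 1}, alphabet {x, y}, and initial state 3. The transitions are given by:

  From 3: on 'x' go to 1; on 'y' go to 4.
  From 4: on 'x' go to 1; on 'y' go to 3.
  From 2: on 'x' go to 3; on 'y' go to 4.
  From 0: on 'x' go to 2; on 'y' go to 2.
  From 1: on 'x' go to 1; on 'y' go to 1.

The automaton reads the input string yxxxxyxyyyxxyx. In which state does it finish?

1

3 → 4 → 1 → 1 → 1 → 1 → 1 → 1 → 1 → 1 → 1 → 1 → 1 → 1 → 1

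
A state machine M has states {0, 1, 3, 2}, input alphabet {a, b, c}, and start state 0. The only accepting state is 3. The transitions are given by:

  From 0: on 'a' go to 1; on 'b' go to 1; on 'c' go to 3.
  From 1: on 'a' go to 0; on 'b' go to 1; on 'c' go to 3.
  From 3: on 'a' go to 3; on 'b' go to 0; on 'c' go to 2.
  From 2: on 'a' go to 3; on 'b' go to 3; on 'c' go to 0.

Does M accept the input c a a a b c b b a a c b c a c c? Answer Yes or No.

No

start at 0
read 'c': 0 → 3
read 'a': 3 → 3
read 'a': 3 → 3
read 'a': 3 → 3
read 'b': 3 → 0
read 'c': 0 → 3
read 'b': 3 → 0
read 'b': 0 → 1
read 'a': 1 → 0
read 'a': 0 → 1
read 'c': 1 → 3
read 'b': 3 → 0
read 'c': 0 → 3
read 'a': 3 → 3
read 'c': 3 → 2
read 'c': 2 → 0
End state 0 is not accepting.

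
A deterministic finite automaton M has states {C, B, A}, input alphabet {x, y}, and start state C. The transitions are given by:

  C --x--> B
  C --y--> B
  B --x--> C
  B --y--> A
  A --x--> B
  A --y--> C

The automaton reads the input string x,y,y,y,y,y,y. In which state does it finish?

B

C → B → A → C → B → A → C → B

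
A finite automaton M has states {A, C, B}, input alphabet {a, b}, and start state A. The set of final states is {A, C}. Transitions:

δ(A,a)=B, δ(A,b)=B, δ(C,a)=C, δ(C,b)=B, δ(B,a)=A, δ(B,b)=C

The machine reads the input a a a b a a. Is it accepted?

Trace: A -a-> B -a-> A -a-> B -b-> C -a-> C -a-> C
End state C is accepting.

Yes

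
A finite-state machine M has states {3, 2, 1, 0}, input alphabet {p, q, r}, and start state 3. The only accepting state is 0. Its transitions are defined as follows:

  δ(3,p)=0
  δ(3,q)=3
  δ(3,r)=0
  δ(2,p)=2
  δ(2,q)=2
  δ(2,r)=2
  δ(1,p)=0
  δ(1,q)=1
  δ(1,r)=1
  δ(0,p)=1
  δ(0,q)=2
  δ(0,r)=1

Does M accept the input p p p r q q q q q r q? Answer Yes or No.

No

start at 3
read 'p': 3 → 0
read 'p': 0 → 1
read 'p': 1 → 0
read 'r': 0 → 1
read 'q': 1 → 1
read 'q': 1 → 1
read 'q': 1 → 1
read 'q': 1 → 1
read 'q': 1 → 1
read 'r': 1 → 1
read 'q': 1 → 1
End state 1 is not accepting.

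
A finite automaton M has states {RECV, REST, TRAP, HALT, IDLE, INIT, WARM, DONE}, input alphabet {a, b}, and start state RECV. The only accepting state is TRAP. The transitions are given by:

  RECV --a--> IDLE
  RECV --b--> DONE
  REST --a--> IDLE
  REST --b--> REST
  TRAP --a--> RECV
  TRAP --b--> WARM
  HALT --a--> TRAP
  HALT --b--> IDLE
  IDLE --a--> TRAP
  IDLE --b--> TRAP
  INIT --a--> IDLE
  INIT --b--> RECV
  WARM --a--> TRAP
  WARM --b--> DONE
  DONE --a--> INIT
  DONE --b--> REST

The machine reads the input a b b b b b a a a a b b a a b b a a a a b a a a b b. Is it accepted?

RECV → IDLE → TRAP → WARM → DONE → REST → REST → IDLE → TRAP → RECV → IDLE → TRAP → WARM → TRAP → RECV → DONE → REST → IDLE → TRAP → RECV → IDLE → TRAP → RECV → IDLE → TRAP → WARM → DONE
End state DONE is not accepting.

No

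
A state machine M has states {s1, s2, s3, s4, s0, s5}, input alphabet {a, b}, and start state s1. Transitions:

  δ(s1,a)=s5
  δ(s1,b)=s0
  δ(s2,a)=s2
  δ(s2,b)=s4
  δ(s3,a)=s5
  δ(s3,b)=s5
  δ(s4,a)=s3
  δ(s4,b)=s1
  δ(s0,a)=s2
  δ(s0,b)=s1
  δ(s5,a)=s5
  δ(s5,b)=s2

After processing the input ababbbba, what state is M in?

s1 → s5 → s2 → s2 → s4 → s1 → s0 → s1 → s5

s5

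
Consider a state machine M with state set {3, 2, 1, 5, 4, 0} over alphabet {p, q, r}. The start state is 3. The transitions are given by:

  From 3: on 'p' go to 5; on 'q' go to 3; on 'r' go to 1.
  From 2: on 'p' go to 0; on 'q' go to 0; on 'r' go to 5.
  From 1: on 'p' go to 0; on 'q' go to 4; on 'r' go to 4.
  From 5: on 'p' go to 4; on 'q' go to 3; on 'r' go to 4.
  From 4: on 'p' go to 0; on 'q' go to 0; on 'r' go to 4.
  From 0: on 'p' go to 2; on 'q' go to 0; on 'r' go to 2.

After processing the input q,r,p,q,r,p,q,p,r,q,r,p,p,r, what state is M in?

5

Trace: 3 -q-> 3 -r-> 1 -p-> 0 -q-> 0 -r-> 2 -p-> 0 -q-> 0 -p-> 2 -r-> 5 -q-> 3 -r-> 1 -p-> 0 -p-> 2 -r-> 5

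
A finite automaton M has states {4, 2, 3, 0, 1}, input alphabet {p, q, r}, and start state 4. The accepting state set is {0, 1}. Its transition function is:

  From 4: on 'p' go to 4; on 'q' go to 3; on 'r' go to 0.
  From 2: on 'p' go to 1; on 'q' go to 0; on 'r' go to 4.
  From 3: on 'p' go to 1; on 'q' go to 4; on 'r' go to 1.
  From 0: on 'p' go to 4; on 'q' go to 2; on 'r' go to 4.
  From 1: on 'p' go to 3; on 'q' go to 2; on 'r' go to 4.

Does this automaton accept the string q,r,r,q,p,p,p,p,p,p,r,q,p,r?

4 → 3 → 1 → 4 → 3 → 1 → 3 → 1 → 3 → 1 → 3 → 1 → 2 → 1 → 4
End state 4 is not accepting.

No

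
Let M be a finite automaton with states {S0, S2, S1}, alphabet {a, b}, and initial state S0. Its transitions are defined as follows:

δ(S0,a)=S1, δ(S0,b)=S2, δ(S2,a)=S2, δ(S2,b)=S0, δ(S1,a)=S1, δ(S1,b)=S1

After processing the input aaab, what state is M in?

S1

Trace: S0 -a-> S1 -a-> S1 -a-> S1 -b-> S1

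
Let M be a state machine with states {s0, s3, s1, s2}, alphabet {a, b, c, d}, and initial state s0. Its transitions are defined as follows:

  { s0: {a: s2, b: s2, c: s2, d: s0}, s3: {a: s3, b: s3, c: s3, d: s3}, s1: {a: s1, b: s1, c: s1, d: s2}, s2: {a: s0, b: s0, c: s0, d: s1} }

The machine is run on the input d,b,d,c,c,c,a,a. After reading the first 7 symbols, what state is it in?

s1

Trace: s0 -d-> s0 -b-> s2 -d-> s1 -c-> s1 -c-> s1 -c-> s1 -a-> s1
After 7 symbols: s1.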